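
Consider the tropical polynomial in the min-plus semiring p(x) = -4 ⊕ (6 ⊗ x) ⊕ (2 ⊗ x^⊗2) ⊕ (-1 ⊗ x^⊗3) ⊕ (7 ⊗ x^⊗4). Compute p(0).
p(0) = -4

A tropical monomial a ⊗ x^⊗i evaluates to a + i · x. Evaluating each term at x = 0:
  Term 0 contributes -4 + 0 · 0 = -4
  Term 1 contributes 6 + 1 · 0 = 6
  Term 2 contributes 2 + 2 · 0 = 2
  Term 3 contributes -1 + 3 · 0 = -1
  Term 4 contributes 7 + 4 · 0 = 7
p(0) = ⊕ of these = min[-4, 6, 2, -1, 7] = -4.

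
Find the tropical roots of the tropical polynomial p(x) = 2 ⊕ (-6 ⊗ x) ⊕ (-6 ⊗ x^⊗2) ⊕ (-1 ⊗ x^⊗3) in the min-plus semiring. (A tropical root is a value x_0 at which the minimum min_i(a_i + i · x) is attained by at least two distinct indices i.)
Roots: {-5, 0, 8}

Each tropical root is a break point of the lower envelope of the lines y = a_i + i · x (there are 4 lines, with slopes 0, 1, ..., 3). Only the lines that attain the minimum somewhere contribute to roots; other lines are dominated. Here the surviving (envelope) indices are i = 3, i = 2, i = 1, i = 0.
Intersections between consecutive envelope lines give the roots: for adjacent envelope indices i < j the intersection is x = (a_i − a_j) / (j − i). Reading off the sorted break points: {-5, 0, 8}.
Verification: at each break x_0, at least two indices attain the minimum of min_i(a_i + i · x_0).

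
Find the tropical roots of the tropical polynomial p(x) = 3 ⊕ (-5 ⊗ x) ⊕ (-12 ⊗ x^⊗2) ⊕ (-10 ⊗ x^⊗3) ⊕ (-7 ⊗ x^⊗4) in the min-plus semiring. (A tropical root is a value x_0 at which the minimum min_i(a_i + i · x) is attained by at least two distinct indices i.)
Roots: {-3, -2, 7, 8}

Each tropical root is a break point of the lower envelope of the lines y = a_i + i · x (there are 5 lines, with slopes 0, 1, ..., 4). Only the lines that attain the minimum somewhere contribute to roots; other lines are dominated. Here the surviving (envelope) indices are i = 4, i = 3, i = 2, i = 1, i = 0.
Intersections between consecutive envelope lines give the roots: for adjacent envelope indices i < j the intersection is x = (a_i − a_j) / (j − i). Reading off the sorted break points: {-3, -2, 7, 8}.
Verification: at each break x_0, at least two indices attain the minimum of min_i(a_i + i · x_0).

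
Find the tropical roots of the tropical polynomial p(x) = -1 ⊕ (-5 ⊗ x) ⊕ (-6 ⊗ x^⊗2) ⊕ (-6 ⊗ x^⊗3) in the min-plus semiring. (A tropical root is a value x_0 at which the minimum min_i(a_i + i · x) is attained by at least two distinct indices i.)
Roots: {0, 1, 4}

Each tropical root is a break point of the lower envelope of the lines y = a_i + i · x (there are 4 lines, with slopes 0, 1, ..., 3). Only the lines that attain the minimum somewhere contribute to roots; other lines are dominated. Here the surviving (envelope) indices are i = 3, i = 2, i = 1, i = 0.
Intersections between consecutive envelope lines give the roots: for adjacent envelope indices i < j the intersection is x = (a_i − a_j) / (j − i). Reading off the sorted break points: {0, 1, 4}.
Verification: at each break x_0, at least two indices attain the minimum of min_i(a_i + i · x_0).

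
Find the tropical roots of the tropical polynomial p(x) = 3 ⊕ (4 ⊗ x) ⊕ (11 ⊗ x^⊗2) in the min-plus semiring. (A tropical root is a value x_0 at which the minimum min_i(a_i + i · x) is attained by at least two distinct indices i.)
Roots: {-7, -1}

Each tropical root is a break point of the lower envelope of the lines y = a_i + i · x (there are 3 lines, with slopes 0, 1, ..., 2). Only the lines that attain the minimum somewhere contribute to roots; other lines are dominated. Here the surviving (envelope) indices are i = 2, i = 1, i = 0.
Intersections between consecutive envelope lines give the roots: for adjacent envelope indices i < j the intersection is x = (a_i − a_j) / (j − i). Reading off the sorted break points: {-7, -1}.
Verification: at each break x_0, at least two indices attain the minimum of min_i(a_i + i · x_0).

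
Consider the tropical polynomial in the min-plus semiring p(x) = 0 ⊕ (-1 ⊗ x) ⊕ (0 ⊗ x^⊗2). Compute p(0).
p(0) = -1

A tropical monomial a ⊗ x^⊗i evaluates to a + i · x. Evaluating each term at x = 0:
  Term 0 contributes 0 + 0 · 0 = 0
  Term 1 contributes -1 + 1 · 0 = -1
  Term 2 contributes 0 + 2 · 0 = 0
p(0) = ⊕ of these = min[0, -1, 0] = -1.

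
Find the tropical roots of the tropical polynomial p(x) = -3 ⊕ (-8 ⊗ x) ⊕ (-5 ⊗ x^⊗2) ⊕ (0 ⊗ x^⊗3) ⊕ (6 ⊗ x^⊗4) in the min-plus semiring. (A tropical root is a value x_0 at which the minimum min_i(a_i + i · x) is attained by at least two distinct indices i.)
Roots: {-6, -5, -3, 5}

Each tropical root is a break point of the lower envelope of the lines y = a_i + i · x (there are 5 lines, with slopes 0, 1, ..., 4). Only the lines that attain the minimum somewhere contribute to roots; other lines are dominated. Here the surviving (envelope) indices are i = 4, i = 3, i = 2, i = 1, i = 0.
Intersections between consecutive envelope lines give the roots: for adjacent envelope indices i < j the intersection is x = (a_i − a_j) / (j − i). Reading off the sorted break points: {-6, -5, -3, 5}.
Verification: at each break x_0, at least two indices attain the minimum of min_i(a_i + i · x_0).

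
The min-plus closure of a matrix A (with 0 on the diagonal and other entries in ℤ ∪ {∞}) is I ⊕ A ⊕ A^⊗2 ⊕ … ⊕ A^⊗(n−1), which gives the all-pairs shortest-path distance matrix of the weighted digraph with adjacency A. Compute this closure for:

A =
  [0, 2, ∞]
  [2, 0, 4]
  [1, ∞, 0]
Closure =
  [0, 2, 6]
  [2, 0, 4]
  [1, 3, 0]

This is the Floyd-Warshall all-pairs shortest-path computation. For each intermediate vertex k = 0, 1, …, 2, update dist[i][j] ← min(dist[i][j], dist[i][k] + dist[k][j]). The final matrix gives, for each (i, j), the minimum total weight of any directed path from i to j (possibly empty when i = j).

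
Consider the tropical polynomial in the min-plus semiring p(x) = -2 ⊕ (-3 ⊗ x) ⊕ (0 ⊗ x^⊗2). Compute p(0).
p(0) = -3

A tropical monomial a ⊗ x^⊗i evaluates to a + i · x. Evaluating each term at x = 0:
  Term 0 contributes -2 + 0 · 0 = -2
  Term 1 contributes -3 + 1 · 0 = -3
  Term 2 contributes 0 + 2 · 0 = 0
p(0) = ⊕ of these = min[-2, -3, 0] = -3.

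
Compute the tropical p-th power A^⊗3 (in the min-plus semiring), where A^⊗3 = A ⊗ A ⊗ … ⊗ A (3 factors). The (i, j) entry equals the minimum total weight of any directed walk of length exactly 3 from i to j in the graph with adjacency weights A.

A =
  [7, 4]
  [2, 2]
A^⊗3 =
  [8, 8]
  [6, 6]

Each entry (A^⊗3)_ij equals the minimum over all length-3 walks i = v_0 → v_1 → … → v_3 = j of Σ_t A[v_t][v_{t+1}]. For example, for (i, j) = (0, 1) we minimise over 4 possible intermediate vertex sequences; the minimum is 8, attained along the walk 0 → 1 → 1 → 1.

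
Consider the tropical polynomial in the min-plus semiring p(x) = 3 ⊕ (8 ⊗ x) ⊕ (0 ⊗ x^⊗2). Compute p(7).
p(7) = 3

A tropical monomial a ⊗ x^⊗i evaluates to a + i · x. Evaluating each term at x = 7:
  Term 0 contributes 3 + 0 · 7 = 3
  Term 1 contributes 8 + 1 · 7 = 15
  Term 2 contributes 0 + 2 · 7 = 14
p(7) = ⊕ of these = min[3, 15, 14] = 3.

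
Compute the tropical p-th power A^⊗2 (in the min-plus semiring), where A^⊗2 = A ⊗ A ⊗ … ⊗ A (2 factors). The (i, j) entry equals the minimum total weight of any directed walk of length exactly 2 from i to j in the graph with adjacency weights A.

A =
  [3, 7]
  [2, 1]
A^⊗2 =
  [6, 8]
  [3, 2]

Each entry (A^⊗2)_ij equals the minimum over all length-2 walks i = v_0 → v_1 → … → v_2 = j of Σ_t A[v_t][v_{t+1}]. For example, for (i, j) = (0, 1) we minimise over 2 possible intermediate vertex sequences; the minimum is 8, attained along the walk 0 → 1 → 1.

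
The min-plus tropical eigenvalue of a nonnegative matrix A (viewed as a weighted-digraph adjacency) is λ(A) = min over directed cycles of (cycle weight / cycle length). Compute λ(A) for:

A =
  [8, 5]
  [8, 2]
λ(A) = 2

Enumerate directed cycles and compute their means (weight / length). Sample:
  cycle 0 → 0: weight = 8, length = 1, mean = 8/1 ≈ 8.000
  cycle 1 → 1: weight = 2, length = 1, mean = 2/1 ≈ 2.000
  cycle 0 → 1 → 0: weight = 13, length = 2, mean = 13/2 ≈ 6.500
  cycle 1 → 0 → 1: weight = 13, length = 2, mean = 13/2 ≈ 6.500
Minimum mean = 2.000, attained e.g. along the cycle 1 → 1 with weight 2 and length 1. So λ(A) = 2/1 = 2.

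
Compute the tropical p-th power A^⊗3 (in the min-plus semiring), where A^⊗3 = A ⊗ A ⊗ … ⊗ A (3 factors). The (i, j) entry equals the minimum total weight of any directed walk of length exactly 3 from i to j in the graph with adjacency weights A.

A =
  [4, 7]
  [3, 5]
A^⊗3 =
  [12, 15]
  [11, 14]

Each entry (A^⊗3)_ij equals the minimum over all length-3 walks i = v_0 → v_1 → … → v_3 = j of Σ_t A[v_t][v_{t+1}]. For example, for (i, j) = (0, 1) we minimise over 4 possible intermediate vertex sequences; the minimum is 15, attained along the walk 0 → 0 → 0 → 1.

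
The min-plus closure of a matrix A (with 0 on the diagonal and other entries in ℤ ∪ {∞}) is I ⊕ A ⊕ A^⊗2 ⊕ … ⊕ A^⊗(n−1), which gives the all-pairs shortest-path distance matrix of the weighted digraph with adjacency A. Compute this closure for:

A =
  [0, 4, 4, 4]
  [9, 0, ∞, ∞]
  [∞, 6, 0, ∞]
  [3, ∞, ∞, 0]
Closure =
  [0, 4, 4, 4]
  [9, 0, 13, 13]
  [15, 6, 0, 19]
  [3, 7, 7, 0]

This is the Floyd-Warshall all-pairs shortest-path computation. For each intermediate vertex k = 0, 1, …, 3, update dist[i][j] ← min(dist[i][j], dist[i][k] + dist[k][j]). The final matrix gives, for each (i, j), the minimum total weight of any directed path from i to j (possibly empty when i = j).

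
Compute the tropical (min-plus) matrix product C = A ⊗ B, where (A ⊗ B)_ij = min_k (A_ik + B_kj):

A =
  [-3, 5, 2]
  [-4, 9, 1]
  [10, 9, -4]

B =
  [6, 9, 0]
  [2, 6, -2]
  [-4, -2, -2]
A ⊗ B =
  [-2, 0, -3]
  [-3, -1, -4]
  [-8, -6, -6]

Apply the min-plus product entry-by-entry:
  C[0][0] = min over k of (A[0][0] + B[0][0] = -3 + 6 = 3, A[0][1] + B[1][0] = 5 + 2 = 7, A[0][2] + B[2][0] = 2 + -4 = -2) = -2 (attained at k = 2)
  C[0][1] = min over k of (A[0][0] + B[0][1] = -3 + 9 = 6, A[0][1] + B[1][1] = 5 + 6 = 11, A[0][2] + B[2][1] = 2 + -2 = 0) = 0 (attained at k = 2)
  C[0][2] = min over k of (A[0][0] + B[0][2] = -3 + 0 = -3, A[0][1] + B[1][2] = 5 + -2 = 3, A[0][2] + B[2][2] = 2 + -2 = 0) = -3 (attained at k = 0)
  C[1][0] = min over k of (A[1][0] + B[0][0] = -4 + 6 = 2, A[1][1] + B[1][0] = 9 + 2 = 11, A[1][2] + B[2][0] = 1 + -4 = -3) = -3 (attained at k = 2)
  C[1][1] = min over k of (A[1][0] + B[0][1] = -4 + 9 = 5, A[1][1] + B[1][1] = 9 + 6 = 15, A[1][2] + B[2][1] = 1 + -2 = -1) = -1 (attained at k = 2)
  C[1][2] = min over k of (A[1][0] + B[0][2] = -4 + 0 = -4, A[1][1] + B[1][2] = 9 + -2 = 7, A[1][2] + B[2][2] = 1 + -2 = -1) = -4 (attained at k = 0)
  C[2][0] = min over k of (A[2][0] + B[0][0] = 10 + 6 = 16, A[2][1] + B[1][0] = 9 + 2 = 11, A[2][2] + B[2][0] = -4 + -4 = -8) = -8 (attained at k = 2)
  C[2][1] = min over k of (A[2][0] + B[0][1] = 10 + 9 = 19, A[2][1] + B[1][1] = 9 + 6 = 15, A[2][2] + B[2][1] = -4 + -2 = -6) = -6 (attained at k = 2)
  C[2][2] = min over k of (A[2][0] + B[0][2] = 10 + 0 = 10, A[2][1] + B[1][2] = 9 + -2 = 7, A[2][2] + B[2][2] = -4 + -2 = -6) = -6 (attained at k = 2)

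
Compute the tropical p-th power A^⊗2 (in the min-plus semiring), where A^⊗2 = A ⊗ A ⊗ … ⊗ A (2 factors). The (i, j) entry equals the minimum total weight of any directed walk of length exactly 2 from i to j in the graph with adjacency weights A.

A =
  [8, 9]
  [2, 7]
A^⊗2 =
  [11, 16]
  [9, 11]

Each entry (A^⊗2)_ij equals the minimum over all length-2 walks i = v_0 → v_1 → … → v_2 = j of Σ_t A[v_t][v_{t+1}]. For example, for (i, j) = (0, 1) we minimise over 2 possible intermediate vertex sequences; the minimum is 16, attained along the walk 0 → 1 → 1.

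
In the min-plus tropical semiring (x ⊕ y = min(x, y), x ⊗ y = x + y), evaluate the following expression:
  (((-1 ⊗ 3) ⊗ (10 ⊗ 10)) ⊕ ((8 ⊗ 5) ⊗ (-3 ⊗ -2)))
(((-1 ⊗ 3) ⊗ (10 ⊗ 10)) ⊕ ((8 ⊗ 5) ⊗ (-3 ⊗ -2))) = 8

Expand innermost to outermost. Recall ⊕ takes the minimum of its arguments and ⊗ takes their sum. Working out the expression (((-1 ⊗ 3) ⊗ (10 ⊗ 10)) ⊕ ((8 ⊗ 5) ⊗ (-3 ⊗ -2))) gives 8.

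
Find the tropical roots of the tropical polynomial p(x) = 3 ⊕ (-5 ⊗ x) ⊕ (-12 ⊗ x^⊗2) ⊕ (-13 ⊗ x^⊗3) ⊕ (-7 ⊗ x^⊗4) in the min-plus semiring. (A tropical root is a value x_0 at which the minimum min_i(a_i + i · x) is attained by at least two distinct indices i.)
Roots: {-6, 1, 7, 8}

Each tropical root is a break point of the lower envelope of the lines y = a_i + i · x (there are 5 lines, with slopes 0, 1, ..., 4). Only the lines that attain the minimum somewhere contribute to roots; other lines are dominated. Here the surviving (envelope) indices are i = 4, i = 3, i = 2, i = 1, i = 0.
Intersections between consecutive envelope lines give the roots: for adjacent envelope indices i < j the intersection is x = (a_i − a_j) / (j − i). Reading off the sorted break points: {-6, 1, 7, 8}.
Verification: at each break x_0, at least two indices attain the minimum of min_i(a_i + i · x_0).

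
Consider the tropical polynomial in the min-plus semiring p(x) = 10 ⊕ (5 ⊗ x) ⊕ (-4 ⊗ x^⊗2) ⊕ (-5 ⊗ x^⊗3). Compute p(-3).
p(-3) = -14

A tropical monomial a ⊗ x^⊗i evaluates to a + i · x. Evaluating each term at x = -3:
  Term 0 contributes 10 + 0 · -3 = 10
  Term 1 contributes 5 + 1 · -3 = 2
  Term 2 contributes -4 + 2 · -3 = -10
  Term 3 contributes -5 + 3 · -3 = -14
p(-3) = ⊕ of these = min[10, 2, -10, -14] = -14.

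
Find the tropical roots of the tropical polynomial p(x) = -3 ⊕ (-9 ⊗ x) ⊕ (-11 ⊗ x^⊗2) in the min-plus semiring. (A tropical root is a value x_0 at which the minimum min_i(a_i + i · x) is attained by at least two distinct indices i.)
Roots: {2, 6}

Each tropical root is a break point of the lower envelope of the lines y = a_i + i · x (there are 3 lines, with slopes 0, 1, ..., 2). Only the lines that attain the minimum somewhere contribute to roots; other lines are dominated. Here the surviving (envelope) indices are i = 2, i = 1, i = 0.
Intersections between consecutive envelope lines give the roots: for adjacent envelope indices i < j the intersection is x = (a_i − a_j) / (j − i). Reading off the sorted break points: {2, 6}.
Verification: at each break x_0, at least two indices attain the minimum of min_i(a_i + i · x_0).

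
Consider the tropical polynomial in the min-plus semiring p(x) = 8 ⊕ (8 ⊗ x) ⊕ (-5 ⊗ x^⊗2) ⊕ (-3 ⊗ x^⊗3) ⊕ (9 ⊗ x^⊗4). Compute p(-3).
p(-3) = -12

A tropical monomial a ⊗ x^⊗i evaluates to a + i · x. Evaluating each term at x = -3:
  Term 0 contributes 8 + 0 · -3 = 8
  Term 1 contributes 8 + 1 · -3 = 5
  Term 2 contributes -5 + 2 · -3 = -11
  Term 3 contributes -3 + 3 · -3 = -12
  Term 4 contributes 9 + 4 · -3 = -3
p(-3) = ⊕ of these = min[8, 5, -11, -12, -3] = -12.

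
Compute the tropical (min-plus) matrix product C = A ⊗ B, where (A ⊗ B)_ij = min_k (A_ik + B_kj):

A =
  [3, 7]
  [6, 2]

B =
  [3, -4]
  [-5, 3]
A ⊗ B =
  [2, -1]
  [-3, 2]

Apply the min-plus product entry-by-entry:
  C[0][0] = min over k of (A[0][0] + B[0][0] = 3 + 3 = 6, A[0][1] + B[1][0] = 7 + -5 = 2) = 2 (attained at k = 1)
  C[0][1] = min over k of (A[0][0] + B[0][1] = 3 + -4 = -1, A[0][1] + B[1][1] = 7 + 3 = 10) = -1 (attained at k = 0)
  C[1][0] = min over k of (A[1][0] + B[0][0] = 6 + 3 = 9, A[1][1] + B[1][0] = 2 + -5 = -3) = -3 (attained at k = 1)
  C[1][1] = min over k of (A[1][0] + B[0][1] = 6 + -4 = 2, A[1][1] + B[1][1] = 2 + 3 = 5) = 2 (attained at k = 0)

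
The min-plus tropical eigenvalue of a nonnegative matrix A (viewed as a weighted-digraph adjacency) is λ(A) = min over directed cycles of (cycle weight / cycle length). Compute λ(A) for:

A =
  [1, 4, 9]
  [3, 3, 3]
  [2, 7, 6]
λ(A) = 1

Enumerate directed cycles and compute their means (weight / length). Sample:
  cycle 0 → 0: weight = 1, length = 1, mean = 1/1 ≈ 1.000
  cycle 1 → 1: weight = 3, length = 1, mean = 3/1 ≈ 3.000
  cycle 2 → 2: weight = 6, length = 1, mean = 6/1 ≈ 6.000
  cycle 0 → 1 → 0: weight = 7, length = 2, mean = 7/2 ≈ 3.500
  cycle 0 → 2 → 0: weight = 11, length = 2, mean = 11/2 ≈ 5.500
  cycle 1 → 0 → 1: weight = 7, length = 2, mean = 7/2 ≈ 3.500
Minimum mean = 1.000, attained e.g. along the cycle 0 → 0 with weight 1 and length 1. So λ(A) = 1/1 = 1.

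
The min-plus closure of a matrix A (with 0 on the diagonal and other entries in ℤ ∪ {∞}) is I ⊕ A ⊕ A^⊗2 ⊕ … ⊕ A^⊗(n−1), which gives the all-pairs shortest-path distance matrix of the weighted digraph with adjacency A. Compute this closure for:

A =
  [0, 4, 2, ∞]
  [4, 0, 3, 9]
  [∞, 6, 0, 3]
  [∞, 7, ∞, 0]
Closure =
  [0, 4, 2, 5]
  [4, 0, 3, 6]
  [10, 6, 0, 3]
  [11, 7, 10, 0]

This is the Floyd-Warshall all-pairs shortest-path computation. For each intermediate vertex k = 0, 1, …, 3, update dist[i][j] ← min(dist[i][j], dist[i][k] + dist[k][j]). The final matrix gives, for each (i, j), the minimum total weight of any directed path from i to j (possibly empty when i = j).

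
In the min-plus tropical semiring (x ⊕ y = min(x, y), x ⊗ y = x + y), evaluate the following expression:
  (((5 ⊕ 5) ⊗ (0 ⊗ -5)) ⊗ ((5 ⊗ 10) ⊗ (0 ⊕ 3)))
(((5 ⊕ 5) ⊗ (0 ⊗ -5)) ⊗ ((5 ⊗ 10) ⊗ (0 ⊕ 3))) = 15

Expand innermost to outermost. Recall ⊕ takes the minimum of its arguments and ⊗ takes their sum. Working out the expression (((5 ⊕ 5) ⊗ (0 ⊗ -5)) ⊗ ((5 ⊗ 10) ⊗ (0 ⊕ 3))) gives 15.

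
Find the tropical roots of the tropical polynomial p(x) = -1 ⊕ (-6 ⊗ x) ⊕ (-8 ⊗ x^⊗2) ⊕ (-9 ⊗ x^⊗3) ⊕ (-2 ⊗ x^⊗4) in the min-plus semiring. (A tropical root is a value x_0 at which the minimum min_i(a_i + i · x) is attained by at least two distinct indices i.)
Roots: {-7, 1, 2, 5}

Each tropical root is a break point of the lower envelope of the lines y = a_i + i · x (there are 5 lines, with slopes 0, 1, ..., 4). Only the lines that attain the minimum somewhere contribute to roots; other lines are dominated. Here the surviving (envelope) indices are i = 4, i = 3, i = 2, i = 1, i = 0.
Intersections between consecutive envelope lines give the roots: for adjacent envelope indices i < j the intersection is x = (a_i − a_j) / (j − i). Reading off the sorted break points: {-7, 1, 2, 5}.
Verification: at each break x_0, at least two indices attain the minimum of min_i(a_i + i · x_0).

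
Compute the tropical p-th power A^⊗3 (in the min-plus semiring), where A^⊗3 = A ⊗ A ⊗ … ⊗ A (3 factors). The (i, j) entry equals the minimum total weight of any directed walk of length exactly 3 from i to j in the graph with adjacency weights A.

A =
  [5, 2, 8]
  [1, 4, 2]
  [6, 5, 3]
A^⊗3 =
  [7, 5, 7]
  [4, 7, 5]
  [9, 8, 9]

Each entry (A^⊗3)_ij equals the minimum over all length-3 walks i = v_0 → v_1 → … → v_3 = j of Σ_t A[v_t][v_{t+1}]. For example, for (i, j) = (0, 2) we minimise over 9 possible intermediate vertex sequences; the minimum is 7, attained along the walk 0 → 1 → 2 → 2.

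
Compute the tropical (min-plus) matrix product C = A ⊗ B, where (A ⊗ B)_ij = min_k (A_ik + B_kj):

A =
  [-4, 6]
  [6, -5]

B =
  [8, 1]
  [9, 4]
A ⊗ B =
  [4, -3]
  [4, -1]

Apply the min-plus product entry-by-entry:
  C[0][0] = min over k of (A[0][0] + B[0][0] = -4 + 8 = 4, A[0][1] + B[1][0] = 6 + 9 = 15) = 4 (attained at k = 0)
  C[0][1] = min over k of (A[0][0] + B[0][1] = -4 + 1 = -3, A[0][1] + B[1][1] = 6 + 4 = 10) = -3 (attained at k = 0)
  C[1][0] = min over k of (A[1][0] + B[0][0] = 6 + 8 = 14, A[1][1] + B[1][0] = -5 + 9 = 4) = 4 (attained at k = 1)
  C[1][1] = min over k of (A[1][0] + B[0][1] = 6 + 1 = 7, A[1][1] + B[1][1] = -5 + 4 = -1) = -1 (attained at k = 1)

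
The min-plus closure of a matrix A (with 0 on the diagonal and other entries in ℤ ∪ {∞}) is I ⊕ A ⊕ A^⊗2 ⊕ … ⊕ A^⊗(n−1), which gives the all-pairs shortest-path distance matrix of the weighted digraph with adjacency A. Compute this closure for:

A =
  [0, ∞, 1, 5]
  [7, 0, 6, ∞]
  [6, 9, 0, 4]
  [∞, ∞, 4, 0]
Closure =
  [0, 10, 1, 5]
  [7, 0, 6, 10]
  [6, 9, 0, 4]
  [10, 13, 4, 0]

This is the Floyd-Warshall all-pairs shortest-path computation. For each intermediate vertex k = 0, 1, …, 3, update dist[i][j] ← min(dist[i][j], dist[i][k] + dist[k][j]). The final matrix gives, for each (i, j), the minimum total weight of any directed path from i to j (possibly empty when i = j).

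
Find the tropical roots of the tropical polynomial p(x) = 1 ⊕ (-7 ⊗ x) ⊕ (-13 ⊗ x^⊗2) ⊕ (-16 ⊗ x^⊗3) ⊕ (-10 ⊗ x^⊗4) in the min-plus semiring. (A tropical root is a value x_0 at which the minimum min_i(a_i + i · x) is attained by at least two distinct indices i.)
Roots: {-6, 3, 6, 8}

Each tropical root is a break point of the lower envelope of the lines y = a_i + i · x (there are 5 lines, with slopes 0, 1, ..., 4). Only the lines that attain the minimum somewhere contribute to roots; other lines are dominated. Here the surviving (envelope) indices are i = 4, i = 3, i = 2, i = 1, i = 0.
Intersections between consecutive envelope lines give the roots: for adjacent envelope indices i < j the intersection is x = (a_i − a_j) / (j − i). Reading off the sorted break points: {-6, 3, 6, 8}.
Verification: at each break x_0, at least two indices attain the minimum of min_i(a_i + i · x_0).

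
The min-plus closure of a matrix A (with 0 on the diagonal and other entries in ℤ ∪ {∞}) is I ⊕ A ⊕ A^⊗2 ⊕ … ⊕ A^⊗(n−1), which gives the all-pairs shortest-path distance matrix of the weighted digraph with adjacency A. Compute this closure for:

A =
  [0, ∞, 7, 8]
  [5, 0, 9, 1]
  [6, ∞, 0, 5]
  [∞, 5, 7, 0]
Closure =
  [0, 13, 7, 8]
  [5, 0, 8, 1]
  [6, 10, 0, 5]
  [10, 5, 7, 0]

This is the Floyd-Warshall all-pairs shortest-path computation. For each intermediate vertex k = 0, 1, …, 3, update dist[i][j] ← min(dist[i][j], dist[i][k] + dist[k][j]). The final matrix gives, for each (i, j), the minimum total weight of any directed path from i to j (possibly empty when i = j).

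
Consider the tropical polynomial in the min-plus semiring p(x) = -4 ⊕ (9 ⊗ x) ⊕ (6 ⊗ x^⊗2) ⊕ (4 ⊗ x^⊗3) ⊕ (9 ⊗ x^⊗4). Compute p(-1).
p(-1) = -4

A tropical monomial a ⊗ x^⊗i evaluates to a + i · x. Evaluating each term at x = -1:
  Term 0 contributes -4 + 0 · -1 = -4
  Term 1 contributes 9 + 1 · -1 = 8
  Term 2 contributes 6 + 2 · -1 = 4
  Term 3 contributes 4 + 3 · -1 = 1
  Term 4 contributes 9 + 4 · -1 = 5
p(-1) = ⊕ of these = min[-4, 8, 4, 1, 5] = -4.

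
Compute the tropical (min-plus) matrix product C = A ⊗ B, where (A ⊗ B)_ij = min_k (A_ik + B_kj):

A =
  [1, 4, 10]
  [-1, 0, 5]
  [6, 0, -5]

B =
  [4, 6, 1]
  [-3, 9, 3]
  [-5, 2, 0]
A ⊗ B =
  [1, 7, 2]
  [-3, 5, 0]
  [-10, -3, -5]

Apply the min-plus product entry-by-entry:
  C[0][0] = min over k of (A[0][0] + B[0][0] = 1 + 4 = 5, A[0][1] + B[1][0] = 4 + -3 = 1, A[0][2] + B[2][0] = 10 + -5 = 5) = 1 (attained at k = 1)
  C[0][1] = min over k of (A[0][0] + B[0][1] = 1 + 6 = 7, A[0][1] + B[1][1] = 4 + 9 = 13, A[0][2] + B[2][1] = 10 + 2 = 12) = 7 (attained at k = 0)
  C[0][2] = min over k of (A[0][0] + B[0][2] = 1 + 1 = 2, A[0][1] + B[1][2] = 4 + 3 = 7, A[0][2] + B[2][2] = 10 + 0 = 10) = 2 (attained at k = 0)
  C[1][0] = min over k of (A[1][0] + B[0][0] = -1 + 4 = 3, A[1][1] + B[1][0] = 0 + -3 = -3, A[1][2] + B[2][0] = 5 + -5 = 0) = -3 (attained at k = 1)
  C[1][1] = min over k of (A[1][0] + B[0][1] = -1 + 6 = 5, A[1][1] + B[1][1] = 0 + 9 = 9, A[1][2] + B[2][1] = 5 + 2 = 7) = 5 (attained at k = 0)
  C[1][2] = min over k of (A[1][0] + B[0][2] = -1 + 1 = 0, A[1][1] + B[1][2] = 0 + 3 = 3, A[1][2] + B[2][2] = 5 + 0 = 5) = 0 (attained at k = 0)
  C[2][0] = min over k of (A[2][0] + B[0][0] = 6 + 4 = 10, A[2][1] + B[1][0] = 0 + -3 = -3, A[2][2] + B[2][0] = -5 + -5 = -10) = -10 (attained at k = 2)
  C[2][1] = min over k of (A[2][0] + B[0][1] = 6 + 6 = 12, A[2][1] + B[1][1] = 0 + 9 = 9, A[2][2] + B[2][1] = -5 + 2 = -3) = -3 (attained at k = 2)
  C[2][2] = min over k of (A[2][0] + B[0][2] = 6 + 1 = 7, A[2][1] + B[1][2] = 0 + 3 = 3, A[2][2] + B[2][2] = -5 + 0 = -5) = -5 (attained at k = 2)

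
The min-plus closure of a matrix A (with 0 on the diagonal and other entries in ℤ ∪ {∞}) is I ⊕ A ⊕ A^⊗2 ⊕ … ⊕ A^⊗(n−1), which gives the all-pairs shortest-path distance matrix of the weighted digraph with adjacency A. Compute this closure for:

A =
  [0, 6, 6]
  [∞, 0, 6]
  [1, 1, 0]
Closure =
  [0, 6, 6]
  [7, 0, 6]
  [1, 1, 0]

This is the Floyd-Warshall all-pairs shortest-path computation. For each intermediate vertex k = 0, 1, …, 2, update dist[i][j] ← min(dist[i][j], dist[i][k] + dist[k][j]). The final matrix gives, for each (i, j), the minimum total weight of any directed path from i to j (possibly empty when i = j).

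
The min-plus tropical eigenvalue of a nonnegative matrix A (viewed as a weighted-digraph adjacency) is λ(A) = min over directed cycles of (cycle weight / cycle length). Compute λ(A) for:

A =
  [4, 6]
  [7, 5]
λ(A) = 4

Enumerate directed cycles and compute their means (weight / length). Sample:
  cycle 0 → 0: weight = 4, length = 1, mean = 4/1 ≈ 4.000
  cycle 1 → 1: weight = 5, length = 1, mean = 5/1 ≈ 5.000
  cycle 0 → 1 → 0: weight = 13, length = 2, mean = 13/2 ≈ 6.500
  cycle 1 → 0 → 1: weight = 13, length = 2, mean = 13/2 ≈ 6.500
Minimum mean = 4.000, attained e.g. along the cycle 0 → 0 with weight 4 and length 1. So λ(A) = 4/1 = 4.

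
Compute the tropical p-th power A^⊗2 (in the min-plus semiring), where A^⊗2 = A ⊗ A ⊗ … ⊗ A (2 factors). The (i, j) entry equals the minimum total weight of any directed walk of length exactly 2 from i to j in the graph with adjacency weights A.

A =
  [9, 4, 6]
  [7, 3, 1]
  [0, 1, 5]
A^⊗2 =
  [6, 7, 5]
  [1, 2, 4]
  [5, 4, 2]

Each entry (A^⊗2)_ij equals the minimum over all length-2 walks i = v_0 → v_1 → … → v_2 = j of Σ_t A[v_t][v_{t+1}]. For example, for (i, j) = (0, 2) we minimise over 3 possible intermediate vertex sequences; the minimum is 5, attained along the walk 0 → 1 → 2.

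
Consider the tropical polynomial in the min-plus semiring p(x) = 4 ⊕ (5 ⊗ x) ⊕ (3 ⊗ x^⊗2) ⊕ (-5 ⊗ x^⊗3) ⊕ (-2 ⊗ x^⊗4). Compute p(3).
p(3) = 4

A tropical monomial a ⊗ x^⊗i evaluates to a + i · x. Evaluating each term at x = 3:
  Term 0 contributes 4 + 0 · 3 = 4
  Term 1 contributes 5 + 1 · 3 = 8
  Term 2 contributes 3 + 2 · 3 = 9
  Term 3 contributes -5 + 3 · 3 = 4
  Term 4 contributes -2 + 4 · 3 = 10
p(3) = ⊕ of these = min[4, 8, 9, 4, 10] = 4.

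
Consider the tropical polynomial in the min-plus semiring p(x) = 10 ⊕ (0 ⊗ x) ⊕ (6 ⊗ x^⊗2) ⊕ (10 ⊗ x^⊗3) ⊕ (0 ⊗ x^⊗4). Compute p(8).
p(8) = 8

A tropical monomial a ⊗ x^⊗i evaluates to a + i · x. Evaluating each term at x = 8:
  Term 0 contributes 10 + 0 · 8 = 10
  Term 1 contributes 0 + 1 · 8 = 8
  Term 2 contributes 6 + 2 · 8 = 22
  Term 3 contributes 10 + 3 · 8 = 34
  Term 4 contributes 0 + 4 · 8 = 32
p(8) = ⊕ of these = min[10, 8, 22, 34, 32] = 8.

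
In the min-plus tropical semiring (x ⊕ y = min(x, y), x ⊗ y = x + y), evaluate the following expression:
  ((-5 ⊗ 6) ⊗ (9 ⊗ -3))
((-5 ⊗ 6) ⊗ (9 ⊗ -3)) = 7

Expand innermost to outermost. Recall ⊕ takes the minimum of its arguments and ⊗ takes their sum. Working out the expression ((-5 ⊗ 6) ⊗ (9 ⊗ -3)) gives 7.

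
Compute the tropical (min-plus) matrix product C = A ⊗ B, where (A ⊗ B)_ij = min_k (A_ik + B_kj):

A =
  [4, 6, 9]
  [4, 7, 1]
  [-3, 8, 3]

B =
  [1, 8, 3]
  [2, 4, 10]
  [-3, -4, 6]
A ⊗ B =
  [5, 5, 7]
  [-2, -3, 7]
  [-2, -1, 0]

Apply the min-plus product entry-by-entry:
  C[0][0] = min over k of (A[0][0] + B[0][0] = 4 + 1 = 5, A[0][1] + B[1][0] = 6 + 2 = 8, A[0][2] + B[2][0] = 9 + -3 = 6) = 5 (attained at k = 0)
  C[0][1] = min over k of (A[0][0] + B[0][1] = 4 + 8 = 12, A[0][1] + B[1][1] = 6 + 4 = 10, A[0][2] + B[2][1] = 9 + -4 = 5) = 5 (attained at k = 2)
  C[0][2] = min over k of (A[0][0] + B[0][2] = 4 + 3 = 7, A[0][1] + B[1][2] = 6 + 10 = 16, A[0][2] + B[2][2] = 9 + 6 = 15) = 7 (attained at k = 0)
  C[1][0] = min over k of (A[1][0] + B[0][0] = 4 + 1 = 5, A[1][1] + B[1][0] = 7 + 2 = 9, A[1][2] + B[2][0] = 1 + -3 = -2) = -2 (attained at k = 2)
  C[1][1] = min over k of (A[1][0] + B[0][1] = 4 + 8 = 12, A[1][1] + B[1][1] = 7 + 4 = 11, A[1][2] + B[2][1] = 1 + -4 = -3) = -3 (attained at k = 2)
  C[1][2] = min over k of (A[1][0] + B[0][2] = 4 + 3 = 7, A[1][1] + B[1][2] = 7 + 10 = 17, A[1][2] + B[2][2] = 1 + 6 = 7) = 7 (attained at k = 0)
  C[2][0] = min over k of (A[2][0] + B[0][0] = -3 + 1 = -2, A[2][1] + B[1][0] = 8 + 2 = 10, A[2][2] + B[2][0] = 3 + -3 = 0) = -2 (attained at k = 0)
  C[2][1] = min over k of (A[2][0] + B[0][1] = -3 + 8 = 5, A[2][1] + B[1][1] = 8 + 4 = 12, A[2][2] + B[2][1] = 3 + -4 = -1) = -1 (attained at k = 2)
  C[2][2] = min over k of (A[2][0] + B[0][2] = -3 + 3 = 0, A[2][1] + B[1][2] = 8 + 10 = 18, A[2][2] + B[2][2] = 3 + 6 = 9) = 0 (attained at k = 0)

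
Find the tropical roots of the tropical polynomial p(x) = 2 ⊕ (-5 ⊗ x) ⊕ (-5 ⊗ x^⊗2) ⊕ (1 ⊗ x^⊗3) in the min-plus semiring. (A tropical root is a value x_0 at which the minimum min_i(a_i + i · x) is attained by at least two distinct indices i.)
Roots: {-6, 0, 7}

Each tropical root is a break point of the lower envelope of the lines y = a_i + i · x (there are 4 lines, with slopes 0, 1, ..., 3). Only the lines that attain the minimum somewhere contribute to roots; other lines are dominated. Here the surviving (envelope) indices are i = 3, i = 2, i = 1, i = 0.
Intersections between consecutive envelope lines give the roots: for adjacent envelope indices i < j the intersection is x = (a_i − a_j) / (j − i). Reading off the sorted break points: {-6, 0, 7}.
Verification: at each break x_0, at least two indices attain the minimum of min_i(a_i + i · x_0).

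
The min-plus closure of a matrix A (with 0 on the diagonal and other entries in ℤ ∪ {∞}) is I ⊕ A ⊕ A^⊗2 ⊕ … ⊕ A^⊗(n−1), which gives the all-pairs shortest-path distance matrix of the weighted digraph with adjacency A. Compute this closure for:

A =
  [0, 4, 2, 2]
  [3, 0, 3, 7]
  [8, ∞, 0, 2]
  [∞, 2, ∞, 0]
Closure =
  [0, 4, 2, 2]
  [3, 0, 3, 5]
  [7, 4, 0, 2]
  [5, 2, 5, 0]

This is the Floyd-Warshall all-pairs shortest-path computation. For each intermediate vertex k = 0, 1, …, 3, update dist[i][j] ← min(dist[i][j], dist[i][k] + dist[k][j]). The final matrix gives, for each (i, j), the minimum total weight of any directed path from i to j (possibly empty when i = j).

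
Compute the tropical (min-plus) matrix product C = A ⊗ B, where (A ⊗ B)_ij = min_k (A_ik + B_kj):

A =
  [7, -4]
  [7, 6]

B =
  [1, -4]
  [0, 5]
A ⊗ B =
  [-4, 1]
  [6, 3]

Apply the min-plus product entry-by-entry:
  C[0][0] = min over k of (A[0][0] + B[0][0] = 7 + 1 = 8, A[0][1] + B[1][0] = -4 + 0 = -4) = -4 (attained at k = 1)
  C[0][1] = min over k of (A[0][0] + B[0][1] = 7 + -4 = 3, A[0][1] + B[1][1] = -4 + 5 = 1) = 1 (attained at k = 1)
  C[1][0] = min over k of (A[1][0] + B[0][0] = 7 + 1 = 8, A[1][1] + B[1][0] = 6 + 0 = 6) = 6 (attained at k = 1)
  C[1][1] = min over k of (A[1][0] + B[0][1] = 7 + -4 = 3, A[1][1] + B[1][1] = 6 + 5 = 11) = 3 (attained at k = 0)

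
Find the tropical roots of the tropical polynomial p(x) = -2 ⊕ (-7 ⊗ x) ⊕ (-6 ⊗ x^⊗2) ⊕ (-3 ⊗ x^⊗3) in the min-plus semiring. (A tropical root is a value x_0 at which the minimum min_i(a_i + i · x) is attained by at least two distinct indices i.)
Roots: {-3, -1, 5}

Each tropical root is a break point of the lower envelope of the lines y = a_i + i · x (there are 4 lines, with slopes 0, 1, ..., 3). Only the lines that attain the minimum somewhere contribute to roots; other lines are dominated. Here the surviving (envelope) indices are i = 3, i = 2, i = 1, i = 0.
Intersections between consecutive envelope lines give the roots: for adjacent envelope indices i < j the intersection is x = (a_i − a_j) / (j − i). Reading off the sorted break points: {-3, -1, 5}.
Verification: at each break x_0, at least two indices attain the minimum of min_i(a_i + i · x_0).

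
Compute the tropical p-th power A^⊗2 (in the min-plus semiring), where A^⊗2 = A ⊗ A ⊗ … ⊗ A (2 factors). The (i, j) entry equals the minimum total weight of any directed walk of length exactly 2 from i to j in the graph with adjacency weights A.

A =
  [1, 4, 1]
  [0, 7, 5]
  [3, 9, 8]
A^⊗2 =
  [2, 5, 2]
  [1, 4, 1]
  [4, 7, 4]

Each entry (A^⊗2)_ij equals the minimum over all length-2 walks i = v_0 → v_1 → … → v_2 = j of Σ_t A[v_t][v_{t+1}]. For example, for (i, j) = (0, 2) we minimise over 3 possible intermediate vertex sequences; the minimum is 2, attained along the walk 0 → 0 → 2.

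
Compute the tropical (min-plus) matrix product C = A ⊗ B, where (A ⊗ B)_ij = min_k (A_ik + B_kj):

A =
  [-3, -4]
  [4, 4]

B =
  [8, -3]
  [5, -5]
A ⊗ B =
  [1, -9]
  [9, -1]

Apply the min-plus product entry-by-entry:
  C[0][0] = min over k of (A[0][0] + B[0][0] = -3 + 8 = 5, A[0][1] + B[1][0] = -4 + 5 = 1) = 1 (attained at k = 1)
  C[0][1] = min over k of (A[0][0] + B[0][1] = -3 + -3 = -6, A[0][1] + B[1][1] = -4 + -5 = -9) = -9 (attained at k = 1)
  C[1][0] = min over k of (A[1][0] + B[0][0] = 4 + 8 = 12, A[1][1] + B[1][0] = 4 + 5 = 9) = 9 (attained at k = 1)
  C[1][1] = min over k of (A[1][0] + B[0][1] = 4 + -3 = 1, A[1][1] + B[1][1] = 4 + -5 = -1) = -1 (attained at k = 1)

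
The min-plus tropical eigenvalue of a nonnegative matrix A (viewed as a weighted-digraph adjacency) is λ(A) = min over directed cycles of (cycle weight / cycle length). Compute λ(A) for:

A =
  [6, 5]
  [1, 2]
λ(A) = 2

Enumerate directed cycles and compute their means (weight / length). Sample:
  cycle 0 → 0: weight = 6, length = 1, mean = 6/1 ≈ 6.000
  cycle 1 → 1: weight = 2, length = 1, mean = 2/1 ≈ 2.000
  cycle 0 → 1 → 0: weight = 6, length = 2, mean = 6/2 ≈ 3.000
  cycle 1 → 0 → 1: weight = 6, length = 2, mean = 6/2 ≈ 3.000
Minimum mean = 2.000, attained e.g. along the cycle 1 → 1 with weight 2 and length 1. So λ(A) = 2/1 = 2.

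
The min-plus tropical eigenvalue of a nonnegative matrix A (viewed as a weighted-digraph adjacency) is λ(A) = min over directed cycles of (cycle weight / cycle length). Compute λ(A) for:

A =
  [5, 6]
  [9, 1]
λ(A) = 1

Enumerate directed cycles and compute their means (weight / length). Sample:
  cycle 0 → 0: weight = 5, length = 1, mean = 5/1 ≈ 5.000
  cycle 1 → 1: weight = 1, length = 1, mean = 1/1 ≈ 1.000
  cycle 0 → 1 → 0: weight = 15, length = 2, mean = 15/2 ≈ 7.500
  cycle 1 → 0 → 1: weight = 15, length = 2, mean = 15/2 ≈ 7.500
Minimum mean = 1.000, attained e.g. along the cycle 1 → 1 with weight 1 and length 1. So λ(A) = 1/1 = 1.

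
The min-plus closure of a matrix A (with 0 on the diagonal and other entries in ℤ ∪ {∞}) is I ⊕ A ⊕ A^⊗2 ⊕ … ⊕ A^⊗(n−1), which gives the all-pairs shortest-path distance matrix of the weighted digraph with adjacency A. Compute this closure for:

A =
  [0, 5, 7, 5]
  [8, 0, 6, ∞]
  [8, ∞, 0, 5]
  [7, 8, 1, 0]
Closure =
  [0, 5, 6, 5]
  [8, 0, 6, 11]
  [8, 13, 0, 5]
  [7, 8, 1, 0]

This is the Floyd-Warshall all-pairs shortest-path computation. For each intermediate vertex k = 0, 1, …, 3, update dist[i][j] ← min(dist[i][j], dist[i][k] + dist[k][j]). The final matrix gives, for each (i, j), the minimum total weight of any directed path from i to j (possibly empty when i = j).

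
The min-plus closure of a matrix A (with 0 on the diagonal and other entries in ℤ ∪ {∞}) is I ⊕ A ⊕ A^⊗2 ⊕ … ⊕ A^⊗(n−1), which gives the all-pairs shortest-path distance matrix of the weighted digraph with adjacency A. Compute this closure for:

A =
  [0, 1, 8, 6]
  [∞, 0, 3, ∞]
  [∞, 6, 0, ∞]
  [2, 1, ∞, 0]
Closure =
  [0, 1, 4, 6]
  [∞, 0, 3, ∞]
  [∞, 6, 0, ∞]
  [2, 1, 4, 0]

This is the Floyd-Warshall all-pairs shortest-path computation. For each intermediate vertex k = 0, 1, …, 3, update dist[i][j] ← min(dist[i][j], dist[i][k] + dist[k][j]). The final matrix gives, for each (i, j), the minimum total weight of any directed path from i to j (possibly empty when i = j).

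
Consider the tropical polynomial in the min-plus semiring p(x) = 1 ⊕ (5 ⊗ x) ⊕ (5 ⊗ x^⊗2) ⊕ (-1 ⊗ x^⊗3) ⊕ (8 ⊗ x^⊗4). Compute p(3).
p(3) = 1

A tropical monomial a ⊗ x^⊗i evaluates to a + i · x. Evaluating each term at x = 3:
  Term 0 contributes 1 + 0 · 3 = 1
  Term 1 contributes 5 + 1 · 3 = 8
  Term 2 contributes 5 + 2 · 3 = 11
  Term 3 contributes -1 + 3 · 3 = 8
  Term 4 contributes 8 + 4 · 3 = 20
p(3) = ⊕ of these = min[1, 8, 11, 8, 20] = 1.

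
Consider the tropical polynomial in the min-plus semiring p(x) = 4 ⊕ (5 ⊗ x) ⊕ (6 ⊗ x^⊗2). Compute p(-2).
p(-2) = 2

A tropical monomial a ⊗ x^⊗i evaluates to a + i · x. Evaluating each term at x = -2:
  Term 0 contributes 4 + 0 · -2 = 4
  Term 1 contributes 5 + 1 · -2 = 3
  Term 2 contributes 6 + 2 · -2 = 2
p(-2) = ⊕ of these = min[4, 3, 2] = 2.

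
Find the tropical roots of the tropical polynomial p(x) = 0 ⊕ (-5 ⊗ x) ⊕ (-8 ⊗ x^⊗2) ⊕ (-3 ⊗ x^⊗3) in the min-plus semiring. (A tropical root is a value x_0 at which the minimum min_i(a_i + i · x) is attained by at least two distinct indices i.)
Roots: {-5, 3, 5}

Each tropical root is a break point of the lower envelope of the lines y = a_i + i · x (there are 4 lines, with slopes 0, 1, ..., 3). Only the lines that attain the minimum somewhere contribute to roots; other lines are dominated. Here the surviving (envelope) indices are i = 3, i = 2, i = 1, i = 0.
Intersections between consecutive envelope lines give the roots: for adjacent envelope indices i < j the intersection is x = (a_i − a_j) / (j − i). Reading off the sorted break points: {-5, 3, 5}.
Verification: at each break x_0, at least two indices attain the minimum of min_i(a_i + i · x_0).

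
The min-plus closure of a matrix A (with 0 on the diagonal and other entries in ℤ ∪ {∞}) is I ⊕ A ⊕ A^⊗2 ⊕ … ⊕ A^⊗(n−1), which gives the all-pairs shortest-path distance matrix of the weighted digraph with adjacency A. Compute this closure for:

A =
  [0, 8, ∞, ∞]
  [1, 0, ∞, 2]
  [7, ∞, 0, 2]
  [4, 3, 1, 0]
Closure =
  [0, 8, 11, 10]
  [1, 0, 3, 2]
  [6, 5, 0, 2]
  [4, 3, 1, 0]

This is the Floyd-Warshall all-pairs shortest-path computation. For each intermediate vertex k = 0, 1, …, 3, update dist[i][j] ← min(dist[i][j], dist[i][k] + dist[k][j]). The final matrix gives, for each (i, j), the minimum total weight of any directed path from i to j (possibly empty when i = j).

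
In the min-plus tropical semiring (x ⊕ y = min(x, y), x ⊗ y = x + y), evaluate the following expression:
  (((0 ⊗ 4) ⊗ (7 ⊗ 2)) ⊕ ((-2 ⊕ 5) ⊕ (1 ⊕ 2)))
(((0 ⊗ 4) ⊗ (7 ⊗ 2)) ⊕ ((-2 ⊕ 5) ⊕ (1 ⊕ 2))) = -2

Expand innermost to outermost. Recall ⊕ takes the minimum of its arguments and ⊗ takes their sum. Working out the expression (((0 ⊗ 4) ⊗ (7 ⊗ 2)) ⊕ ((-2 ⊕ 5) ⊕ (1 ⊕ 2))) gives -2.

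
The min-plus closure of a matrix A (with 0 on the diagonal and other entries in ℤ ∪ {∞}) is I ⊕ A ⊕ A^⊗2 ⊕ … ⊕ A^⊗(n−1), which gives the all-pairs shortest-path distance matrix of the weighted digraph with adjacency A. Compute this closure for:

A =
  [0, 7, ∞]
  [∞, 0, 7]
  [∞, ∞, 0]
Closure =
  [0, 7, 14]
  [∞, 0, 7]
  [∞, ∞, 0]

This is the Floyd-Warshall all-pairs shortest-path computation. For each intermediate vertex k = 0, 1, …, 2, update dist[i][j] ← min(dist[i][j], dist[i][k] + dist[k][j]). The final matrix gives, for each (i, j), the minimum total weight of any directed path from i to j (possibly empty when i = j).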